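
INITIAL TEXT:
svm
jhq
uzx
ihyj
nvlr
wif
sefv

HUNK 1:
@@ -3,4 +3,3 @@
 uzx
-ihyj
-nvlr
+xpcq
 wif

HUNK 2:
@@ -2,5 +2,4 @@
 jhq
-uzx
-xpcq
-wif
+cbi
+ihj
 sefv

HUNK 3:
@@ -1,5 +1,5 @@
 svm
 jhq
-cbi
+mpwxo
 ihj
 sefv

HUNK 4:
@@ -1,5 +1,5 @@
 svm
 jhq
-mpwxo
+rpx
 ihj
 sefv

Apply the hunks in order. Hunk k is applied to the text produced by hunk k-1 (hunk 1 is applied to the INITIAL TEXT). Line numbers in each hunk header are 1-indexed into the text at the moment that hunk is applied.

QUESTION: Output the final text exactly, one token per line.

Hunk 1: at line 3 remove [ihyj,nvlr] add [xpcq] -> 6 lines: svm jhq uzx xpcq wif sefv
Hunk 2: at line 2 remove [uzx,xpcq,wif] add [cbi,ihj] -> 5 lines: svm jhq cbi ihj sefv
Hunk 3: at line 1 remove [cbi] add [mpwxo] -> 5 lines: svm jhq mpwxo ihj sefv
Hunk 4: at line 1 remove [mpwxo] add [rpx] -> 5 lines: svm jhq rpx ihj sefv

Answer: svm
jhq
rpx
ihj
sefv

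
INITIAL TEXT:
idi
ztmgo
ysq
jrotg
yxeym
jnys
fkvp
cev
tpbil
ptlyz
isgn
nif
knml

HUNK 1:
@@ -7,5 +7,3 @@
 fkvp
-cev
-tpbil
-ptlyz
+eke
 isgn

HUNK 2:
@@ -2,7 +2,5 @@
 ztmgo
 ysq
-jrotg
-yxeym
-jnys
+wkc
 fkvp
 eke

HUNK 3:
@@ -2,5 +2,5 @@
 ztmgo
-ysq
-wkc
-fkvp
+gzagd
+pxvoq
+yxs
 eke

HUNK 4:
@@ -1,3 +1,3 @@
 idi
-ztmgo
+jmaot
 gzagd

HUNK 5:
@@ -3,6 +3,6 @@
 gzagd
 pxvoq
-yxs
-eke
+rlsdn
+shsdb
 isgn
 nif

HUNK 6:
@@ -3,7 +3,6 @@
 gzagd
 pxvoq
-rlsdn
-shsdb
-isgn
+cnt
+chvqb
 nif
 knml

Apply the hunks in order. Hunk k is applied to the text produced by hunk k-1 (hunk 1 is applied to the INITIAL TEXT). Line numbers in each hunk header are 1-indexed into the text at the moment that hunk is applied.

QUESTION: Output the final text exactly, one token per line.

Answer: idi
jmaot
gzagd
pxvoq
cnt
chvqb
nif
knml

Derivation:
Hunk 1: at line 7 remove [cev,tpbil,ptlyz] add [eke] -> 11 lines: idi ztmgo ysq jrotg yxeym jnys fkvp eke isgn nif knml
Hunk 2: at line 2 remove [jrotg,yxeym,jnys] add [wkc] -> 9 lines: idi ztmgo ysq wkc fkvp eke isgn nif knml
Hunk 3: at line 2 remove [ysq,wkc,fkvp] add [gzagd,pxvoq,yxs] -> 9 lines: idi ztmgo gzagd pxvoq yxs eke isgn nif knml
Hunk 4: at line 1 remove [ztmgo] add [jmaot] -> 9 lines: idi jmaot gzagd pxvoq yxs eke isgn nif knml
Hunk 5: at line 3 remove [yxs,eke] add [rlsdn,shsdb] -> 9 lines: idi jmaot gzagd pxvoq rlsdn shsdb isgn nif knml
Hunk 6: at line 3 remove [rlsdn,shsdb,isgn] add [cnt,chvqb] -> 8 lines: idi jmaot gzagd pxvoq cnt chvqb nif knml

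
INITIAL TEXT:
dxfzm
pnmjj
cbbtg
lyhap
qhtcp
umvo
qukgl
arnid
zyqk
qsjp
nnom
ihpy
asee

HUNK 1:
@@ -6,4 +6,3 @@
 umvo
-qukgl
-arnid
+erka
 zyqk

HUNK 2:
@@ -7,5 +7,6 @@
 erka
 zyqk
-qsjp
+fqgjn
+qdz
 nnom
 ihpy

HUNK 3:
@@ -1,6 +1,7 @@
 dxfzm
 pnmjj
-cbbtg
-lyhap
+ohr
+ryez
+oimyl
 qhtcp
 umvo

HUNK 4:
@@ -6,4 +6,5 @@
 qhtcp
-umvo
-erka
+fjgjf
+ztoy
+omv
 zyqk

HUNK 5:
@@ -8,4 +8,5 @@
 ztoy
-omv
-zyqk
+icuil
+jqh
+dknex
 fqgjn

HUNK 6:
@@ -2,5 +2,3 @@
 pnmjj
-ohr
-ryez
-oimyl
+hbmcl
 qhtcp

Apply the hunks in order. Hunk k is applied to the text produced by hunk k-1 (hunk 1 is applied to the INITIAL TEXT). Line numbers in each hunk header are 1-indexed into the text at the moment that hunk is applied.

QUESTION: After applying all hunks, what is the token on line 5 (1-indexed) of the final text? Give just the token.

Answer: fjgjf

Derivation:
Hunk 1: at line 6 remove [qukgl,arnid] add [erka] -> 12 lines: dxfzm pnmjj cbbtg lyhap qhtcp umvo erka zyqk qsjp nnom ihpy asee
Hunk 2: at line 7 remove [qsjp] add [fqgjn,qdz] -> 13 lines: dxfzm pnmjj cbbtg lyhap qhtcp umvo erka zyqk fqgjn qdz nnom ihpy asee
Hunk 3: at line 1 remove [cbbtg,lyhap] add [ohr,ryez,oimyl] -> 14 lines: dxfzm pnmjj ohr ryez oimyl qhtcp umvo erka zyqk fqgjn qdz nnom ihpy asee
Hunk 4: at line 6 remove [umvo,erka] add [fjgjf,ztoy,omv] -> 15 lines: dxfzm pnmjj ohr ryez oimyl qhtcp fjgjf ztoy omv zyqk fqgjn qdz nnom ihpy asee
Hunk 5: at line 8 remove [omv,zyqk] add [icuil,jqh,dknex] -> 16 lines: dxfzm pnmjj ohr ryez oimyl qhtcp fjgjf ztoy icuil jqh dknex fqgjn qdz nnom ihpy asee
Hunk 6: at line 2 remove [ohr,ryez,oimyl] add [hbmcl] -> 14 lines: dxfzm pnmjj hbmcl qhtcp fjgjf ztoy icuil jqh dknex fqgjn qdz nnom ihpy asee
Final line 5: fjgjf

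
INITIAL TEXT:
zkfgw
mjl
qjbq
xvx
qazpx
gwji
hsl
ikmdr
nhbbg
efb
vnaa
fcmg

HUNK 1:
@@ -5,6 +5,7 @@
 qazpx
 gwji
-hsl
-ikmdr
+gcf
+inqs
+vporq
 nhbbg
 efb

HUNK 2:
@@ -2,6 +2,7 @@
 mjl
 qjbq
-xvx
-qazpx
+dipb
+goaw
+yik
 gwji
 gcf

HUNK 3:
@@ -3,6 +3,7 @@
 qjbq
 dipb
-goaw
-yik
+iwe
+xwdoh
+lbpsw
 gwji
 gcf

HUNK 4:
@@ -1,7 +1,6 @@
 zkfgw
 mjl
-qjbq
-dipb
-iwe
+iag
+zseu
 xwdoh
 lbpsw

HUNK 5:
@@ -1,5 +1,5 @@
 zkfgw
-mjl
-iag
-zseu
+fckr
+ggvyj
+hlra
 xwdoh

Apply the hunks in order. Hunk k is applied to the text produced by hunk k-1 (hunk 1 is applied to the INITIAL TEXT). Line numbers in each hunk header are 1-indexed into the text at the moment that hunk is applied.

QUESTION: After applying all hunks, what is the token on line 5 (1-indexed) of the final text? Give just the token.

Answer: xwdoh

Derivation:
Hunk 1: at line 5 remove [hsl,ikmdr] add [gcf,inqs,vporq] -> 13 lines: zkfgw mjl qjbq xvx qazpx gwji gcf inqs vporq nhbbg efb vnaa fcmg
Hunk 2: at line 2 remove [xvx,qazpx] add [dipb,goaw,yik] -> 14 lines: zkfgw mjl qjbq dipb goaw yik gwji gcf inqs vporq nhbbg efb vnaa fcmg
Hunk 3: at line 3 remove [goaw,yik] add [iwe,xwdoh,lbpsw] -> 15 lines: zkfgw mjl qjbq dipb iwe xwdoh lbpsw gwji gcf inqs vporq nhbbg efb vnaa fcmg
Hunk 4: at line 1 remove [qjbq,dipb,iwe] add [iag,zseu] -> 14 lines: zkfgw mjl iag zseu xwdoh lbpsw gwji gcf inqs vporq nhbbg efb vnaa fcmg
Hunk 5: at line 1 remove [mjl,iag,zseu] add [fckr,ggvyj,hlra] -> 14 lines: zkfgw fckr ggvyj hlra xwdoh lbpsw gwji gcf inqs vporq nhbbg efb vnaa fcmg
Final line 5: xwdoh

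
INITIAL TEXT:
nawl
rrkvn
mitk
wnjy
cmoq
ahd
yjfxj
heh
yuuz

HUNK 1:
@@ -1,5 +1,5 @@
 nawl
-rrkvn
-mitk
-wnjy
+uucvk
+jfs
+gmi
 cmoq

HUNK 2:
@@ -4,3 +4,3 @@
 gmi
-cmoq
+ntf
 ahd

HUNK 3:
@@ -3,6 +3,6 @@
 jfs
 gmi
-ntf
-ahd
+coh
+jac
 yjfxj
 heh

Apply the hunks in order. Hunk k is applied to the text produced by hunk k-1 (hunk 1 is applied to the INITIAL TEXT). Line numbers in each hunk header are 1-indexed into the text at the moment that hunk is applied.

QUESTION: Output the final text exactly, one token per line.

Hunk 1: at line 1 remove [rrkvn,mitk,wnjy] add [uucvk,jfs,gmi] -> 9 lines: nawl uucvk jfs gmi cmoq ahd yjfxj heh yuuz
Hunk 2: at line 4 remove [cmoq] add [ntf] -> 9 lines: nawl uucvk jfs gmi ntf ahd yjfxj heh yuuz
Hunk 3: at line 3 remove [ntf,ahd] add [coh,jac] -> 9 lines: nawl uucvk jfs gmi coh jac yjfxj heh yuuz

Answer: nawl
uucvk
jfs
gmi
coh
jac
yjfxj
heh
yuuz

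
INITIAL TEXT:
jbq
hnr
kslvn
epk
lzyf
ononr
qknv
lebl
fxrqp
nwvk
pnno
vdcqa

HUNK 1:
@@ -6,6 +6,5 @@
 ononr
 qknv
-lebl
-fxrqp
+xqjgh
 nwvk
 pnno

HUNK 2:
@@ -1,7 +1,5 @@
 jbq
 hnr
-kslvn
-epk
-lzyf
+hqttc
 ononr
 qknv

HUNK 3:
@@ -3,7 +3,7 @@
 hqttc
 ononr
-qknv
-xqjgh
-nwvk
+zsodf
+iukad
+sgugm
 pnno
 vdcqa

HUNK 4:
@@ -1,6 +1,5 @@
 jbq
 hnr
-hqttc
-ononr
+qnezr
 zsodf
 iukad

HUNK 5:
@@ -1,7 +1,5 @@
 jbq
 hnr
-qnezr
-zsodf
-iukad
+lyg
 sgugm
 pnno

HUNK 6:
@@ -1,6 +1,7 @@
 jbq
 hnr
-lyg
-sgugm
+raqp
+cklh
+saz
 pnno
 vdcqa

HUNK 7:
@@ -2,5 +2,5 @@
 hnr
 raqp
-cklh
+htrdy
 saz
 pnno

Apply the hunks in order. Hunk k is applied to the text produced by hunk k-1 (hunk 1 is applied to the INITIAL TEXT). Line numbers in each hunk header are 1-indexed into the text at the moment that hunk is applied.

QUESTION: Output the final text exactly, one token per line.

Answer: jbq
hnr
raqp
htrdy
saz
pnno
vdcqa

Derivation:
Hunk 1: at line 6 remove [lebl,fxrqp] add [xqjgh] -> 11 lines: jbq hnr kslvn epk lzyf ononr qknv xqjgh nwvk pnno vdcqa
Hunk 2: at line 1 remove [kslvn,epk,lzyf] add [hqttc] -> 9 lines: jbq hnr hqttc ononr qknv xqjgh nwvk pnno vdcqa
Hunk 3: at line 3 remove [qknv,xqjgh,nwvk] add [zsodf,iukad,sgugm] -> 9 lines: jbq hnr hqttc ononr zsodf iukad sgugm pnno vdcqa
Hunk 4: at line 1 remove [hqttc,ononr] add [qnezr] -> 8 lines: jbq hnr qnezr zsodf iukad sgugm pnno vdcqa
Hunk 5: at line 1 remove [qnezr,zsodf,iukad] add [lyg] -> 6 lines: jbq hnr lyg sgugm pnno vdcqa
Hunk 6: at line 1 remove [lyg,sgugm] add [raqp,cklh,saz] -> 7 lines: jbq hnr raqp cklh saz pnno vdcqa
Hunk 7: at line 2 remove [cklh] add [htrdy] -> 7 lines: jbq hnr raqp htrdy saz pnno vdcqa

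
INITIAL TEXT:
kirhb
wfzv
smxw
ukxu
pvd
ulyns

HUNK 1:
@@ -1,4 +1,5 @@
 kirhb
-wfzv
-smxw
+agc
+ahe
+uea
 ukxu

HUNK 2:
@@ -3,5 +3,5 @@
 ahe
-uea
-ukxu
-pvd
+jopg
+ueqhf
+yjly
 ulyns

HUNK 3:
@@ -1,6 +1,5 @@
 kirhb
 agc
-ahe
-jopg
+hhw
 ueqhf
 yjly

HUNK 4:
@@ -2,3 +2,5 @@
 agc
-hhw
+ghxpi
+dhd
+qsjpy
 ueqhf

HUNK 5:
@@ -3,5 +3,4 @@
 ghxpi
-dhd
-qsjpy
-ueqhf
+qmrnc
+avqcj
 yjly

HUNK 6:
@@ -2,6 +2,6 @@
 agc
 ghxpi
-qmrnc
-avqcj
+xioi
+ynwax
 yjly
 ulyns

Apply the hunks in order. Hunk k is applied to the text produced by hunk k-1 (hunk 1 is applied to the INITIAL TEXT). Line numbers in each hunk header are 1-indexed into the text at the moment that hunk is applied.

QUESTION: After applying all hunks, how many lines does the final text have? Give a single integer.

Hunk 1: at line 1 remove [wfzv,smxw] add [agc,ahe,uea] -> 7 lines: kirhb agc ahe uea ukxu pvd ulyns
Hunk 2: at line 3 remove [uea,ukxu,pvd] add [jopg,ueqhf,yjly] -> 7 lines: kirhb agc ahe jopg ueqhf yjly ulyns
Hunk 3: at line 1 remove [ahe,jopg] add [hhw] -> 6 lines: kirhb agc hhw ueqhf yjly ulyns
Hunk 4: at line 2 remove [hhw] add [ghxpi,dhd,qsjpy] -> 8 lines: kirhb agc ghxpi dhd qsjpy ueqhf yjly ulyns
Hunk 5: at line 3 remove [dhd,qsjpy,ueqhf] add [qmrnc,avqcj] -> 7 lines: kirhb agc ghxpi qmrnc avqcj yjly ulyns
Hunk 6: at line 2 remove [qmrnc,avqcj] add [xioi,ynwax] -> 7 lines: kirhb agc ghxpi xioi ynwax yjly ulyns
Final line count: 7

Answer: 7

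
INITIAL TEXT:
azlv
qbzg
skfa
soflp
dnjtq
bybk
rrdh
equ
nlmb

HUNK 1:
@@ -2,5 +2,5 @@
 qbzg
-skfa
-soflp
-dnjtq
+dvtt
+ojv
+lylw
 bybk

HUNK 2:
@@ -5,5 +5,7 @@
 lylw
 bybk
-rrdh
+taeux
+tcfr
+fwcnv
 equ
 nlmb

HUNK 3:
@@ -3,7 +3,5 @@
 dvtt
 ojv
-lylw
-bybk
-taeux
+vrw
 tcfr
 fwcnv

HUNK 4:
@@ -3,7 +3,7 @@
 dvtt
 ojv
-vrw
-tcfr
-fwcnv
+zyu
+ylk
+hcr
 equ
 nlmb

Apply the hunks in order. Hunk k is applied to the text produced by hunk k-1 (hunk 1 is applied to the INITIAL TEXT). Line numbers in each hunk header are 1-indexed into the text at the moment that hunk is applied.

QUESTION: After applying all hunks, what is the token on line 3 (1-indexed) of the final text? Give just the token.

Hunk 1: at line 2 remove [skfa,soflp,dnjtq] add [dvtt,ojv,lylw] -> 9 lines: azlv qbzg dvtt ojv lylw bybk rrdh equ nlmb
Hunk 2: at line 5 remove [rrdh] add [taeux,tcfr,fwcnv] -> 11 lines: azlv qbzg dvtt ojv lylw bybk taeux tcfr fwcnv equ nlmb
Hunk 3: at line 3 remove [lylw,bybk,taeux] add [vrw] -> 9 lines: azlv qbzg dvtt ojv vrw tcfr fwcnv equ nlmb
Hunk 4: at line 3 remove [vrw,tcfr,fwcnv] add [zyu,ylk,hcr] -> 9 lines: azlv qbzg dvtt ojv zyu ylk hcr equ nlmb
Final line 3: dvtt

Answer: dvtt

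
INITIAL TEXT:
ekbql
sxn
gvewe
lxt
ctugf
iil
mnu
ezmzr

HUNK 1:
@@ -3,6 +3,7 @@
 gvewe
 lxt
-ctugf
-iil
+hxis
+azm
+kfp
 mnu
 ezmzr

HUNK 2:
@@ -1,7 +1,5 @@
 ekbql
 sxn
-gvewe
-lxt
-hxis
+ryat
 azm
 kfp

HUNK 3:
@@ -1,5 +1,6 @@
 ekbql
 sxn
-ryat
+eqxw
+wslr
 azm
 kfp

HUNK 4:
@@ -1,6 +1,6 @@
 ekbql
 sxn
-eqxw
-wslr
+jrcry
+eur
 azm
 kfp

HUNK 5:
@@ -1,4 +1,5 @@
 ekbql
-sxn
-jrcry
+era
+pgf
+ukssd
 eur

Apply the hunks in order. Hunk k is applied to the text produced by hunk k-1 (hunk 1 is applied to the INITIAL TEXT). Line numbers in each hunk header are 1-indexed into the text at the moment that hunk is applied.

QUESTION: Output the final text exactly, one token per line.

Answer: ekbql
era
pgf
ukssd
eur
azm
kfp
mnu
ezmzr

Derivation:
Hunk 1: at line 3 remove [ctugf,iil] add [hxis,azm,kfp] -> 9 lines: ekbql sxn gvewe lxt hxis azm kfp mnu ezmzr
Hunk 2: at line 1 remove [gvewe,lxt,hxis] add [ryat] -> 7 lines: ekbql sxn ryat azm kfp mnu ezmzr
Hunk 3: at line 1 remove [ryat] add [eqxw,wslr] -> 8 lines: ekbql sxn eqxw wslr azm kfp mnu ezmzr
Hunk 4: at line 1 remove [eqxw,wslr] add [jrcry,eur] -> 8 lines: ekbql sxn jrcry eur azm kfp mnu ezmzr
Hunk 5: at line 1 remove [sxn,jrcry] add [era,pgf,ukssd] -> 9 lines: ekbql era pgf ukssd eur azm kfp mnu ezmzr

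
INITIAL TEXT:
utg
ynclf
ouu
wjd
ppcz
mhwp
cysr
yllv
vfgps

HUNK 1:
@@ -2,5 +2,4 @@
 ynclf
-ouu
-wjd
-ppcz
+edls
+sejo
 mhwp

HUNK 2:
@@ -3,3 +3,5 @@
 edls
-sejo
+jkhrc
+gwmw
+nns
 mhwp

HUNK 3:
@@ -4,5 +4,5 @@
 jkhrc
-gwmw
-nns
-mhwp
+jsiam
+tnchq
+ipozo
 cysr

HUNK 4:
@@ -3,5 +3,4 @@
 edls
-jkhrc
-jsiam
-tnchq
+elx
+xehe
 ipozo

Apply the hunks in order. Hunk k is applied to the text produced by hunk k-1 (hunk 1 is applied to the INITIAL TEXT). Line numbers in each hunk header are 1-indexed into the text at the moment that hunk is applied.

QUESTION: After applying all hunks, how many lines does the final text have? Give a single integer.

Hunk 1: at line 2 remove [ouu,wjd,ppcz] add [edls,sejo] -> 8 lines: utg ynclf edls sejo mhwp cysr yllv vfgps
Hunk 2: at line 3 remove [sejo] add [jkhrc,gwmw,nns] -> 10 lines: utg ynclf edls jkhrc gwmw nns mhwp cysr yllv vfgps
Hunk 3: at line 4 remove [gwmw,nns,mhwp] add [jsiam,tnchq,ipozo] -> 10 lines: utg ynclf edls jkhrc jsiam tnchq ipozo cysr yllv vfgps
Hunk 4: at line 3 remove [jkhrc,jsiam,tnchq] add [elx,xehe] -> 9 lines: utg ynclf edls elx xehe ipozo cysr yllv vfgps
Final line count: 9

Answer: 9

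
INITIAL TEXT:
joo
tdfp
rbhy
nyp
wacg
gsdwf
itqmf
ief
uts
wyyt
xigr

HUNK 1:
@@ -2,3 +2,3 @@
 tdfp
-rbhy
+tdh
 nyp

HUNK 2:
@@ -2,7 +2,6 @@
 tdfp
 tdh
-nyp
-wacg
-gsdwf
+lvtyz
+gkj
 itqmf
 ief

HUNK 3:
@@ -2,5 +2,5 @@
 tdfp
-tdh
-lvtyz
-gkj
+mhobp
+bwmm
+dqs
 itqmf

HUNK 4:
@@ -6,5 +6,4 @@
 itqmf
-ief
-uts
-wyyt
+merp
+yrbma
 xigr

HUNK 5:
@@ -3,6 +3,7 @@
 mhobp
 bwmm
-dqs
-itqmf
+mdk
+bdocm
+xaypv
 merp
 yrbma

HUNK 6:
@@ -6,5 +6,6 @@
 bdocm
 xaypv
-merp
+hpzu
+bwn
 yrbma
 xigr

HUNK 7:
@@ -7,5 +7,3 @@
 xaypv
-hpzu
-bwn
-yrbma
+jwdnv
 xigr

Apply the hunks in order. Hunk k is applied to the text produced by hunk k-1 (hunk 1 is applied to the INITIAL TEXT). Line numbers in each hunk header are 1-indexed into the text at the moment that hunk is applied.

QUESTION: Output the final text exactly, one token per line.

Answer: joo
tdfp
mhobp
bwmm
mdk
bdocm
xaypv
jwdnv
xigr

Derivation:
Hunk 1: at line 2 remove [rbhy] add [tdh] -> 11 lines: joo tdfp tdh nyp wacg gsdwf itqmf ief uts wyyt xigr
Hunk 2: at line 2 remove [nyp,wacg,gsdwf] add [lvtyz,gkj] -> 10 lines: joo tdfp tdh lvtyz gkj itqmf ief uts wyyt xigr
Hunk 3: at line 2 remove [tdh,lvtyz,gkj] add [mhobp,bwmm,dqs] -> 10 lines: joo tdfp mhobp bwmm dqs itqmf ief uts wyyt xigr
Hunk 4: at line 6 remove [ief,uts,wyyt] add [merp,yrbma] -> 9 lines: joo tdfp mhobp bwmm dqs itqmf merp yrbma xigr
Hunk 5: at line 3 remove [dqs,itqmf] add [mdk,bdocm,xaypv] -> 10 lines: joo tdfp mhobp bwmm mdk bdocm xaypv merp yrbma xigr
Hunk 6: at line 6 remove [merp] add [hpzu,bwn] -> 11 lines: joo tdfp mhobp bwmm mdk bdocm xaypv hpzu bwn yrbma xigr
Hunk 7: at line 7 remove [hpzu,bwn,yrbma] add [jwdnv] -> 9 lines: joo tdfp mhobp bwmm mdk bdocm xaypv jwdnv xigr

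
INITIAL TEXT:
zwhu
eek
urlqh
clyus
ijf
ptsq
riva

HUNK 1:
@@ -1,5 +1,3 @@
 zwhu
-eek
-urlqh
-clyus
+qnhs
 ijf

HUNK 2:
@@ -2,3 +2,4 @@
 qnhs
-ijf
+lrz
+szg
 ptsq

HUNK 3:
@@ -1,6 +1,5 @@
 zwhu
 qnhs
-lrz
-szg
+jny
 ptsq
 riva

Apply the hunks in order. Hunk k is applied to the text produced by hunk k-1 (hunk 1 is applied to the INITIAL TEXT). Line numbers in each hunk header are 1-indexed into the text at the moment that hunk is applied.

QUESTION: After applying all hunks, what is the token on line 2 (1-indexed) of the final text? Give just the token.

Hunk 1: at line 1 remove [eek,urlqh,clyus] add [qnhs] -> 5 lines: zwhu qnhs ijf ptsq riva
Hunk 2: at line 2 remove [ijf] add [lrz,szg] -> 6 lines: zwhu qnhs lrz szg ptsq riva
Hunk 3: at line 1 remove [lrz,szg] add [jny] -> 5 lines: zwhu qnhs jny ptsq riva
Final line 2: qnhs

Answer: qnhs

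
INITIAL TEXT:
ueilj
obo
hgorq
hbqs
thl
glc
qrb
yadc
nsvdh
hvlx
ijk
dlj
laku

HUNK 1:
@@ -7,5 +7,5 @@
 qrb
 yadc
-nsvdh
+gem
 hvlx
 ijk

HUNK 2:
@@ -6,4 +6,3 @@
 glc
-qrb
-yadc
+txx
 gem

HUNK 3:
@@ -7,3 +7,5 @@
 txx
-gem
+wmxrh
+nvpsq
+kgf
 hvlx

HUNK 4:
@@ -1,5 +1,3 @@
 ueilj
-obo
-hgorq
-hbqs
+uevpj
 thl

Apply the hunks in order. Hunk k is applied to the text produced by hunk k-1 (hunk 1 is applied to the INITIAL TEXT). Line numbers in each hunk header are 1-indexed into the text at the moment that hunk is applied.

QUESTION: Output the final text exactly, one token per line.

Answer: ueilj
uevpj
thl
glc
txx
wmxrh
nvpsq
kgf
hvlx
ijk
dlj
laku

Derivation:
Hunk 1: at line 7 remove [nsvdh] add [gem] -> 13 lines: ueilj obo hgorq hbqs thl glc qrb yadc gem hvlx ijk dlj laku
Hunk 2: at line 6 remove [qrb,yadc] add [txx] -> 12 lines: ueilj obo hgorq hbqs thl glc txx gem hvlx ijk dlj laku
Hunk 3: at line 7 remove [gem] add [wmxrh,nvpsq,kgf] -> 14 lines: ueilj obo hgorq hbqs thl glc txx wmxrh nvpsq kgf hvlx ijk dlj laku
Hunk 4: at line 1 remove [obo,hgorq,hbqs] add [uevpj] -> 12 lines: ueilj uevpj thl glc txx wmxrh nvpsq kgf hvlx ijk dlj laku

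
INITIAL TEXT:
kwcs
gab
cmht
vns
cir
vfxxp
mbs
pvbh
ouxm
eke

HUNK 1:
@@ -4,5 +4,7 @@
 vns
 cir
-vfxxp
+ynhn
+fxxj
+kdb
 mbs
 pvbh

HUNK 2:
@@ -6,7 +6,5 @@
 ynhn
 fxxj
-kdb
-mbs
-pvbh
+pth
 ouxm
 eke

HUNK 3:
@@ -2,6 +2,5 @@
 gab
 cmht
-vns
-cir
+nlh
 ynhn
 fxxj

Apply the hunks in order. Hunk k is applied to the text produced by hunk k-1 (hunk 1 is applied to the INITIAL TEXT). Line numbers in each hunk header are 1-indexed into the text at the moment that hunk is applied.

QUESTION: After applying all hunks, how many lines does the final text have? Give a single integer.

Answer: 9

Derivation:
Hunk 1: at line 4 remove [vfxxp] add [ynhn,fxxj,kdb] -> 12 lines: kwcs gab cmht vns cir ynhn fxxj kdb mbs pvbh ouxm eke
Hunk 2: at line 6 remove [kdb,mbs,pvbh] add [pth] -> 10 lines: kwcs gab cmht vns cir ynhn fxxj pth ouxm eke
Hunk 3: at line 2 remove [vns,cir] add [nlh] -> 9 lines: kwcs gab cmht nlh ynhn fxxj pth ouxm eke
Final line count: 9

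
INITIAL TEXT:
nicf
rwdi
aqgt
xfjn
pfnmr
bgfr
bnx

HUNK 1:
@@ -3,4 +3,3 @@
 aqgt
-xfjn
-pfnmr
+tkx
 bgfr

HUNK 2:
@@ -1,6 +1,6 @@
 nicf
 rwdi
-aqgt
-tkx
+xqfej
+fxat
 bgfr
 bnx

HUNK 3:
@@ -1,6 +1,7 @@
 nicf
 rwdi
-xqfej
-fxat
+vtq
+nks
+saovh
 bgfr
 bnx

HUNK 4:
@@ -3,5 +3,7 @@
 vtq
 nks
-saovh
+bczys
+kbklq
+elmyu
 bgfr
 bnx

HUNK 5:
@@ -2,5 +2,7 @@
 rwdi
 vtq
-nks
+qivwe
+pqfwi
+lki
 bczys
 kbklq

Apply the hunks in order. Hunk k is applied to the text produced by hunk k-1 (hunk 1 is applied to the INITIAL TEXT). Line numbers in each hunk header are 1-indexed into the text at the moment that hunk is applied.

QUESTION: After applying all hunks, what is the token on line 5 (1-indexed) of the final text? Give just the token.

Answer: pqfwi

Derivation:
Hunk 1: at line 3 remove [xfjn,pfnmr] add [tkx] -> 6 lines: nicf rwdi aqgt tkx bgfr bnx
Hunk 2: at line 1 remove [aqgt,tkx] add [xqfej,fxat] -> 6 lines: nicf rwdi xqfej fxat bgfr bnx
Hunk 3: at line 1 remove [xqfej,fxat] add [vtq,nks,saovh] -> 7 lines: nicf rwdi vtq nks saovh bgfr bnx
Hunk 4: at line 3 remove [saovh] add [bczys,kbklq,elmyu] -> 9 lines: nicf rwdi vtq nks bczys kbklq elmyu bgfr bnx
Hunk 5: at line 2 remove [nks] add [qivwe,pqfwi,lki] -> 11 lines: nicf rwdi vtq qivwe pqfwi lki bczys kbklq elmyu bgfr bnx
Final line 5: pqfwi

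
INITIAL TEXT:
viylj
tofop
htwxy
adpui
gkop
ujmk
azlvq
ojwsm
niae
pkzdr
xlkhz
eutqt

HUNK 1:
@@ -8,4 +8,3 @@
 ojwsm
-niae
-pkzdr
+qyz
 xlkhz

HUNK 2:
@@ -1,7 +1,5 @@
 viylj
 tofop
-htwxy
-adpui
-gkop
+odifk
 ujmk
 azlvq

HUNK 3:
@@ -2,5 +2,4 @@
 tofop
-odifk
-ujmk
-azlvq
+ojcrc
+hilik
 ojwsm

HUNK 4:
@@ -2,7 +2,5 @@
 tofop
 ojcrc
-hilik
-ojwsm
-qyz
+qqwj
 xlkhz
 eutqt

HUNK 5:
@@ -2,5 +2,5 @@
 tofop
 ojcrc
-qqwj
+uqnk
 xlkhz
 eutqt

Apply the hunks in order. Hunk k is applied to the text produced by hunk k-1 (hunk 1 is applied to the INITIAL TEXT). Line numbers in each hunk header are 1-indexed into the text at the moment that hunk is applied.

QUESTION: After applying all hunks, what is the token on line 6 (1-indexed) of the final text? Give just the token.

Hunk 1: at line 8 remove [niae,pkzdr] add [qyz] -> 11 lines: viylj tofop htwxy adpui gkop ujmk azlvq ojwsm qyz xlkhz eutqt
Hunk 2: at line 1 remove [htwxy,adpui,gkop] add [odifk] -> 9 lines: viylj tofop odifk ujmk azlvq ojwsm qyz xlkhz eutqt
Hunk 3: at line 2 remove [odifk,ujmk,azlvq] add [ojcrc,hilik] -> 8 lines: viylj tofop ojcrc hilik ojwsm qyz xlkhz eutqt
Hunk 4: at line 2 remove [hilik,ojwsm,qyz] add [qqwj] -> 6 lines: viylj tofop ojcrc qqwj xlkhz eutqt
Hunk 5: at line 2 remove [qqwj] add [uqnk] -> 6 lines: viylj tofop ojcrc uqnk xlkhz eutqt
Final line 6: eutqt

Answer: eutqt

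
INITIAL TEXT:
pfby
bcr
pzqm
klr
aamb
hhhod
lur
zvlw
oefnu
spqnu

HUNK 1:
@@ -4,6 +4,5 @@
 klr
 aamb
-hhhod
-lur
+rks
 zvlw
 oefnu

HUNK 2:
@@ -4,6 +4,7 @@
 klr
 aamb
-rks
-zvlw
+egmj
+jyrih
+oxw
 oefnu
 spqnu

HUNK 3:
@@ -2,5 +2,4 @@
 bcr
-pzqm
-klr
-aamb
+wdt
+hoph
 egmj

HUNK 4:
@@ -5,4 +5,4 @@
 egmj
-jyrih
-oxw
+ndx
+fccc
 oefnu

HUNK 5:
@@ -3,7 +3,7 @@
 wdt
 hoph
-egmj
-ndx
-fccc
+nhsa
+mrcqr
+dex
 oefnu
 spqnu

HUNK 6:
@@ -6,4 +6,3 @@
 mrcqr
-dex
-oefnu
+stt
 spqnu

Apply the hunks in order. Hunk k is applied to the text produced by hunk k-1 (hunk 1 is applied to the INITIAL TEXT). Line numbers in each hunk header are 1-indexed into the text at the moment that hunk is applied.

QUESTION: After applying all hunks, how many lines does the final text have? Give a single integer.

Answer: 8

Derivation:
Hunk 1: at line 4 remove [hhhod,lur] add [rks] -> 9 lines: pfby bcr pzqm klr aamb rks zvlw oefnu spqnu
Hunk 2: at line 4 remove [rks,zvlw] add [egmj,jyrih,oxw] -> 10 lines: pfby bcr pzqm klr aamb egmj jyrih oxw oefnu spqnu
Hunk 3: at line 2 remove [pzqm,klr,aamb] add [wdt,hoph] -> 9 lines: pfby bcr wdt hoph egmj jyrih oxw oefnu spqnu
Hunk 4: at line 5 remove [jyrih,oxw] add [ndx,fccc] -> 9 lines: pfby bcr wdt hoph egmj ndx fccc oefnu spqnu
Hunk 5: at line 3 remove [egmj,ndx,fccc] add [nhsa,mrcqr,dex] -> 9 lines: pfby bcr wdt hoph nhsa mrcqr dex oefnu spqnu
Hunk 6: at line 6 remove [dex,oefnu] add [stt] -> 8 lines: pfby bcr wdt hoph nhsa mrcqr stt spqnu
Final line count: 8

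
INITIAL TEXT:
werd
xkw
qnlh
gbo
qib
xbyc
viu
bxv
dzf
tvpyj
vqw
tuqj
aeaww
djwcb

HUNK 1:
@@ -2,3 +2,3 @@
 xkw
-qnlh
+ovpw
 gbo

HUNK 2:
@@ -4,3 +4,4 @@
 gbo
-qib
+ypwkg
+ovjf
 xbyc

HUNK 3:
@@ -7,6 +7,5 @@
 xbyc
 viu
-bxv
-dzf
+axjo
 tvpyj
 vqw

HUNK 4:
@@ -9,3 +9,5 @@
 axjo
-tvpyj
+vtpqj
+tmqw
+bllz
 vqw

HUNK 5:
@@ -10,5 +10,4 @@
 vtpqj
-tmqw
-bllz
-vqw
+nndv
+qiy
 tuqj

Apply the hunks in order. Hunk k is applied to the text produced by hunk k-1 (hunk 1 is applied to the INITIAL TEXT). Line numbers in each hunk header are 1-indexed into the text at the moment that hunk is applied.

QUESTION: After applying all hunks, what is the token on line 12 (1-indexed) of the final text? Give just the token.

Hunk 1: at line 2 remove [qnlh] add [ovpw] -> 14 lines: werd xkw ovpw gbo qib xbyc viu bxv dzf tvpyj vqw tuqj aeaww djwcb
Hunk 2: at line 4 remove [qib] add [ypwkg,ovjf] -> 15 lines: werd xkw ovpw gbo ypwkg ovjf xbyc viu bxv dzf tvpyj vqw tuqj aeaww djwcb
Hunk 3: at line 7 remove [bxv,dzf] add [axjo] -> 14 lines: werd xkw ovpw gbo ypwkg ovjf xbyc viu axjo tvpyj vqw tuqj aeaww djwcb
Hunk 4: at line 9 remove [tvpyj] add [vtpqj,tmqw,bllz] -> 16 lines: werd xkw ovpw gbo ypwkg ovjf xbyc viu axjo vtpqj tmqw bllz vqw tuqj aeaww djwcb
Hunk 5: at line 10 remove [tmqw,bllz,vqw] add [nndv,qiy] -> 15 lines: werd xkw ovpw gbo ypwkg ovjf xbyc viu axjo vtpqj nndv qiy tuqj aeaww djwcb
Final line 12: qiy

Answer: qiy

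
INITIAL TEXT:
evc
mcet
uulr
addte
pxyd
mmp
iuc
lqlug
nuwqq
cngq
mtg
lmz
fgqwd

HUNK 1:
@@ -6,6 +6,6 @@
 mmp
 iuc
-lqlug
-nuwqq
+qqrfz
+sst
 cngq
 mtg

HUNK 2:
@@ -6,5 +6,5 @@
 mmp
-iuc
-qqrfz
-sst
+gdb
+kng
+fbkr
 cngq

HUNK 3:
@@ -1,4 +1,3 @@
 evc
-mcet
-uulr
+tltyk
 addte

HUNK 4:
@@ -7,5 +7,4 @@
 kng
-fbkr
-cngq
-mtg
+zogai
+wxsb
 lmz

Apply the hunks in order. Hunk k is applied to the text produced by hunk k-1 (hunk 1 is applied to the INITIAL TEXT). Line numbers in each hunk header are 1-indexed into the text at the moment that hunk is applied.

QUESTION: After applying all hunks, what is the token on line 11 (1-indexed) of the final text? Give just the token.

Answer: fgqwd

Derivation:
Hunk 1: at line 6 remove [lqlug,nuwqq] add [qqrfz,sst] -> 13 lines: evc mcet uulr addte pxyd mmp iuc qqrfz sst cngq mtg lmz fgqwd
Hunk 2: at line 6 remove [iuc,qqrfz,sst] add [gdb,kng,fbkr] -> 13 lines: evc mcet uulr addte pxyd mmp gdb kng fbkr cngq mtg lmz fgqwd
Hunk 3: at line 1 remove [mcet,uulr] add [tltyk] -> 12 lines: evc tltyk addte pxyd mmp gdb kng fbkr cngq mtg lmz fgqwd
Hunk 4: at line 7 remove [fbkr,cngq,mtg] add [zogai,wxsb] -> 11 lines: evc tltyk addte pxyd mmp gdb kng zogai wxsb lmz fgqwd
Final line 11: fgqwd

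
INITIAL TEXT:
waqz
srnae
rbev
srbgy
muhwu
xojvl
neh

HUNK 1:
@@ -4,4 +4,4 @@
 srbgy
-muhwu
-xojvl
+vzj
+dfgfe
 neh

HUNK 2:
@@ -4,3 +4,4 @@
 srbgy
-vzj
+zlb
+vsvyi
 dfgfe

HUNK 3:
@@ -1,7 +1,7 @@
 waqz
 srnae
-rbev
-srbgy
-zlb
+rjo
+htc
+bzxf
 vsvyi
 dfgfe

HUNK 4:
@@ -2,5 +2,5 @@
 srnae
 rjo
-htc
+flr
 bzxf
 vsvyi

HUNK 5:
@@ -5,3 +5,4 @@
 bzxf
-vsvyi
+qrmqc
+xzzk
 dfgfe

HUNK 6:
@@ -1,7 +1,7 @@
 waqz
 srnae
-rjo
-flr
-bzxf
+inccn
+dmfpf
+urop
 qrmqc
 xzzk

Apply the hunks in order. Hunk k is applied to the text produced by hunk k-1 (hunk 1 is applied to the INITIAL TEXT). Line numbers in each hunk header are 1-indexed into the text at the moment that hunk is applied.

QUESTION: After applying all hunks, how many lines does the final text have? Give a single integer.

Answer: 9

Derivation:
Hunk 1: at line 4 remove [muhwu,xojvl] add [vzj,dfgfe] -> 7 lines: waqz srnae rbev srbgy vzj dfgfe neh
Hunk 2: at line 4 remove [vzj] add [zlb,vsvyi] -> 8 lines: waqz srnae rbev srbgy zlb vsvyi dfgfe neh
Hunk 3: at line 1 remove [rbev,srbgy,zlb] add [rjo,htc,bzxf] -> 8 lines: waqz srnae rjo htc bzxf vsvyi dfgfe neh
Hunk 4: at line 2 remove [htc] add [flr] -> 8 lines: waqz srnae rjo flr bzxf vsvyi dfgfe neh
Hunk 5: at line 5 remove [vsvyi] add [qrmqc,xzzk] -> 9 lines: waqz srnae rjo flr bzxf qrmqc xzzk dfgfe neh
Hunk 6: at line 1 remove [rjo,flr,bzxf] add [inccn,dmfpf,urop] -> 9 lines: waqz srnae inccn dmfpf urop qrmqc xzzk dfgfe neh
Final line count: 9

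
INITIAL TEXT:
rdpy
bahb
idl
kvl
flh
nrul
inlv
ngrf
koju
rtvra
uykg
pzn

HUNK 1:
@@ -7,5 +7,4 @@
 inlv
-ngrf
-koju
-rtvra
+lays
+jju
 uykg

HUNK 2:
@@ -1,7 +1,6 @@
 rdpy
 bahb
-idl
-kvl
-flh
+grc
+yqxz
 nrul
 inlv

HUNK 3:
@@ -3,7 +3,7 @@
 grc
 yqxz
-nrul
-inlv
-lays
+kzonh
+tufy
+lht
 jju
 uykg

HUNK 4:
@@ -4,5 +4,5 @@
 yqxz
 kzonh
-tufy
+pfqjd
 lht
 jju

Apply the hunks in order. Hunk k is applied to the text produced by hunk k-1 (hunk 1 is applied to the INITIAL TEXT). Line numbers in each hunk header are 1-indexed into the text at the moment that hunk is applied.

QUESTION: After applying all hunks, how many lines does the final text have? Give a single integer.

Hunk 1: at line 7 remove [ngrf,koju,rtvra] add [lays,jju] -> 11 lines: rdpy bahb idl kvl flh nrul inlv lays jju uykg pzn
Hunk 2: at line 1 remove [idl,kvl,flh] add [grc,yqxz] -> 10 lines: rdpy bahb grc yqxz nrul inlv lays jju uykg pzn
Hunk 3: at line 3 remove [nrul,inlv,lays] add [kzonh,tufy,lht] -> 10 lines: rdpy bahb grc yqxz kzonh tufy lht jju uykg pzn
Hunk 4: at line 4 remove [tufy] add [pfqjd] -> 10 lines: rdpy bahb grc yqxz kzonh pfqjd lht jju uykg pzn
Final line count: 10

Answer: 10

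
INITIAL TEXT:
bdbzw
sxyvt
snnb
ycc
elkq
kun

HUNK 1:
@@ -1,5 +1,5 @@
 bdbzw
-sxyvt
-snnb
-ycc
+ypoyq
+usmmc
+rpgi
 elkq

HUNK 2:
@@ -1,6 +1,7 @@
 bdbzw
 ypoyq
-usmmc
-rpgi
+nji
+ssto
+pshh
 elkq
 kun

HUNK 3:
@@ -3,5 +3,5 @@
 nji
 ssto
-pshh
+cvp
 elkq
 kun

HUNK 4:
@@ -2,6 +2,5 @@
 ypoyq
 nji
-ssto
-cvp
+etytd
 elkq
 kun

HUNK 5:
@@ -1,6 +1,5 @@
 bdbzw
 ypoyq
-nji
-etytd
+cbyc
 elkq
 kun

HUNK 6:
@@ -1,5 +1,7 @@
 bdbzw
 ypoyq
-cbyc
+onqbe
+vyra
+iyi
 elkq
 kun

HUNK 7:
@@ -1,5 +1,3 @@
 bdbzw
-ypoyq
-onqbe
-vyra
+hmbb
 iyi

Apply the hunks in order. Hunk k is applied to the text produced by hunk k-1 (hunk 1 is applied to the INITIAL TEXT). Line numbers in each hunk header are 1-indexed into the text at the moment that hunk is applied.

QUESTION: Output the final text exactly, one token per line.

Hunk 1: at line 1 remove [sxyvt,snnb,ycc] add [ypoyq,usmmc,rpgi] -> 6 lines: bdbzw ypoyq usmmc rpgi elkq kun
Hunk 2: at line 1 remove [usmmc,rpgi] add [nji,ssto,pshh] -> 7 lines: bdbzw ypoyq nji ssto pshh elkq kun
Hunk 3: at line 3 remove [pshh] add [cvp] -> 7 lines: bdbzw ypoyq nji ssto cvp elkq kun
Hunk 4: at line 2 remove [ssto,cvp] add [etytd] -> 6 lines: bdbzw ypoyq nji etytd elkq kun
Hunk 5: at line 1 remove [nji,etytd] add [cbyc] -> 5 lines: bdbzw ypoyq cbyc elkq kun
Hunk 6: at line 1 remove [cbyc] add [onqbe,vyra,iyi] -> 7 lines: bdbzw ypoyq onqbe vyra iyi elkq kun
Hunk 7: at line 1 remove [ypoyq,onqbe,vyra] add [hmbb] -> 5 lines: bdbzw hmbb iyi elkq kun

Answer: bdbzw
hmbb
iyi
elkq
kun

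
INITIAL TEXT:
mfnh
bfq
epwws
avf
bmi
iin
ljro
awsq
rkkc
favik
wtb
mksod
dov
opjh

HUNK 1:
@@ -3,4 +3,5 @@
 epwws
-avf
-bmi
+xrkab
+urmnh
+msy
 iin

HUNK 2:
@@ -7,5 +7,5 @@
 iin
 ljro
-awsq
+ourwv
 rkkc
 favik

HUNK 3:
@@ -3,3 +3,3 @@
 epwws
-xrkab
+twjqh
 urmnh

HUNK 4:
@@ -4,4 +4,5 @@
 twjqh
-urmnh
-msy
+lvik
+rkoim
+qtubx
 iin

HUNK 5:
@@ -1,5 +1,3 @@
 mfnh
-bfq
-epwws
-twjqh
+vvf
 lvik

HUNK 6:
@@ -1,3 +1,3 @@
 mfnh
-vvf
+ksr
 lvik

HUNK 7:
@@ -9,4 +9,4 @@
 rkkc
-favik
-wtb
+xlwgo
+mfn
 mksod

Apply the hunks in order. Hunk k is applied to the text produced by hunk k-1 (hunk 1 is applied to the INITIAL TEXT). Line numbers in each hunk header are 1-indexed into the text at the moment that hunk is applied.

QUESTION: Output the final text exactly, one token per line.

Answer: mfnh
ksr
lvik
rkoim
qtubx
iin
ljro
ourwv
rkkc
xlwgo
mfn
mksod
dov
opjh

Derivation:
Hunk 1: at line 3 remove [avf,bmi] add [xrkab,urmnh,msy] -> 15 lines: mfnh bfq epwws xrkab urmnh msy iin ljro awsq rkkc favik wtb mksod dov opjh
Hunk 2: at line 7 remove [awsq] add [ourwv] -> 15 lines: mfnh bfq epwws xrkab urmnh msy iin ljro ourwv rkkc favik wtb mksod dov opjh
Hunk 3: at line 3 remove [xrkab] add [twjqh] -> 15 lines: mfnh bfq epwws twjqh urmnh msy iin ljro ourwv rkkc favik wtb mksod dov opjh
Hunk 4: at line 4 remove [urmnh,msy] add [lvik,rkoim,qtubx] -> 16 lines: mfnh bfq epwws twjqh lvik rkoim qtubx iin ljro ourwv rkkc favik wtb mksod dov opjh
Hunk 5: at line 1 remove [bfq,epwws,twjqh] add [vvf] -> 14 lines: mfnh vvf lvik rkoim qtubx iin ljro ourwv rkkc favik wtb mksod dov opjh
Hunk 6: at line 1 remove [vvf] add [ksr] -> 14 lines: mfnh ksr lvik rkoim qtubx iin ljro ourwv rkkc favik wtb mksod dov opjh
Hunk 7: at line 9 remove [favik,wtb] add [xlwgo,mfn] -> 14 lines: mfnh ksr lvik rkoim qtubx iin ljro ourwv rkkc xlwgo mfn mksod dov opjh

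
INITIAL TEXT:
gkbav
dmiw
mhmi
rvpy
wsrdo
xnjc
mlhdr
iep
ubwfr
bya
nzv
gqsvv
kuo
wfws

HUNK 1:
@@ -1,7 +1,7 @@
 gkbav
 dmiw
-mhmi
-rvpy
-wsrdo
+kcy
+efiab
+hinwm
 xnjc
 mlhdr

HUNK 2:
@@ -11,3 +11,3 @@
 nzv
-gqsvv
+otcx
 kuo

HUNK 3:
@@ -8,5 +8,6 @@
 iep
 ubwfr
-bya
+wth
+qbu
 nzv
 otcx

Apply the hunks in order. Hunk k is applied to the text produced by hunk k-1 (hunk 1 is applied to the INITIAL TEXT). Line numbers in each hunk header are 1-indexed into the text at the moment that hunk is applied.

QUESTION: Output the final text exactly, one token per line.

Hunk 1: at line 1 remove [mhmi,rvpy,wsrdo] add [kcy,efiab,hinwm] -> 14 lines: gkbav dmiw kcy efiab hinwm xnjc mlhdr iep ubwfr bya nzv gqsvv kuo wfws
Hunk 2: at line 11 remove [gqsvv] add [otcx] -> 14 lines: gkbav dmiw kcy efiab hinwm xnjc mlhdr iep ubwfr bya nzv otcx kuo wfws
Hunk 3: at line 8 remove [bya] add [wth,qbu] -> 15 lines: gkbav dmiw kcy efiab hinwm xnjc mlhdr iep ubwfr wth qbu nzv otcx kuo wfws

Answer: gkbav
dmiw
kcy
efiab
hinwm
xnjc
mlhdr
iep
ubwfr
wth
qbu
nzv
otcx
kuo
wfws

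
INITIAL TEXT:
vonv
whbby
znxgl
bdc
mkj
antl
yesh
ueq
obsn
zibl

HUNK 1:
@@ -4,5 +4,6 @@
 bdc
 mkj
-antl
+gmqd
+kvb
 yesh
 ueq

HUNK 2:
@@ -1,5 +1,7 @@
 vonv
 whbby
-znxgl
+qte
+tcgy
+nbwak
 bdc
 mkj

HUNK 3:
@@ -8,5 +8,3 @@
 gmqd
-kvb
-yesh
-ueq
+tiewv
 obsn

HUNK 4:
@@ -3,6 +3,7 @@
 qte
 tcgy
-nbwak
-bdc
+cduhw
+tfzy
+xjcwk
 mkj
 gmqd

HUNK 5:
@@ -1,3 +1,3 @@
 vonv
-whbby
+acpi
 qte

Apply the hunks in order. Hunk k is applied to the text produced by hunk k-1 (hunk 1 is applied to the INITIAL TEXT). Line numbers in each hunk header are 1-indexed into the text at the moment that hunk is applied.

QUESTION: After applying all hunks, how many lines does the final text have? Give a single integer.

Hunk 1: at line 4 remove [antl] add [gmqd,kvb] -> 11 lines: vonv whbby znxgl bdc mkj gmqd kvb yesh ueq obsn zibl
Hunk 2: at line 1 remove [znxgl] add [qte,tcgy,nbwak] -> 13 lines: vonv whbby qte tcgy nbwak bdc mkj gmqd kvb yesh ueq obsn zibl
Hunk 3: at line 8 remove [kvb,yesh,ueq] add [tiewv] -> 11 lines: vonv whbby qte tcgy nbwak bdc mkj gmqd tiewv obsn zibl
Hunk 4: at line 3 remove [nbwak,bdc] add [cduhw,tfzy,xjcwk] -> 12 lines: vonv whbby qte tcgy cduhw tfzy xjcwk mkj gmqd tiewv obsn zibl
Hunk 5: at line 1 remove [whbby] add [acpi] -> 12 lines: vonv acpi qte tcgy cduhw tfzy xjcwk mkj gmqd tiewv obsn zibl
Final line count: 12

Answer: 12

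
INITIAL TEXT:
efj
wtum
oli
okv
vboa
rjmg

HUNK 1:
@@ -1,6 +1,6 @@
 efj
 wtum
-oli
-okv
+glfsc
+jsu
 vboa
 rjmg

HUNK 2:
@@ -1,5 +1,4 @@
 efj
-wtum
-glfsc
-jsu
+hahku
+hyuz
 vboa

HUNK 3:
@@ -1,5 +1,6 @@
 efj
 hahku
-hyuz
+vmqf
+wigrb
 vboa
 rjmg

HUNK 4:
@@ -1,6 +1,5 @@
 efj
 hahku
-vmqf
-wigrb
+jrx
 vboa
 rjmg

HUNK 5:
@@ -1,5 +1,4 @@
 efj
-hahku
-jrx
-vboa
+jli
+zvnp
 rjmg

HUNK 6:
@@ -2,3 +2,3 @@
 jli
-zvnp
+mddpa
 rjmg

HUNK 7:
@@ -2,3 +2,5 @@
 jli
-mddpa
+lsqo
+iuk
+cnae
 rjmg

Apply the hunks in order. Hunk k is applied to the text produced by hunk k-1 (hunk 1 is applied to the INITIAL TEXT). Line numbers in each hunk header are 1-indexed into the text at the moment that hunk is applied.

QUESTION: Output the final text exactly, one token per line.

Answer: efj
jli
lsqo
iuk
cnae
rjmg

Derivation:
Hunk 1: at line 1 remove [oli,okv] add [glfsc,jsu] -> 6 lines: efj wtum glfsc jsu vboa rjmg
Hunk 2: at line 1 remove [wtum,glfsc,jsu] add [hahku,hyuz] -> 5 lines: efj hahku hyuz vboa rjmg
Hunk 3: at line 1 remove [hyuz] add [vmqf,wigrb] -> 6 lines: efj hahku vmqf wigrb vboa rjmg
Hunk 4: at line 1 remove [vmqf,wigrb] add [jrx] -> 5 lines: efj hahku jrx vboa rjmg
Hunk 5: at line 1 remove [hahku,jrx,vboa] add [jli,zvnp] -> 4 lines: efj jli zvnp rjmg
Hunk 6: at line 2 remove [zvnp] add [mddpa] -> 4 lines: efj jli mddpa rjmg
Hunk 7: at line 2 remove [mddpa] add [lsqo,iuk,cnae] -> 6 lines: efj jli lsqo iuk cnae rjmg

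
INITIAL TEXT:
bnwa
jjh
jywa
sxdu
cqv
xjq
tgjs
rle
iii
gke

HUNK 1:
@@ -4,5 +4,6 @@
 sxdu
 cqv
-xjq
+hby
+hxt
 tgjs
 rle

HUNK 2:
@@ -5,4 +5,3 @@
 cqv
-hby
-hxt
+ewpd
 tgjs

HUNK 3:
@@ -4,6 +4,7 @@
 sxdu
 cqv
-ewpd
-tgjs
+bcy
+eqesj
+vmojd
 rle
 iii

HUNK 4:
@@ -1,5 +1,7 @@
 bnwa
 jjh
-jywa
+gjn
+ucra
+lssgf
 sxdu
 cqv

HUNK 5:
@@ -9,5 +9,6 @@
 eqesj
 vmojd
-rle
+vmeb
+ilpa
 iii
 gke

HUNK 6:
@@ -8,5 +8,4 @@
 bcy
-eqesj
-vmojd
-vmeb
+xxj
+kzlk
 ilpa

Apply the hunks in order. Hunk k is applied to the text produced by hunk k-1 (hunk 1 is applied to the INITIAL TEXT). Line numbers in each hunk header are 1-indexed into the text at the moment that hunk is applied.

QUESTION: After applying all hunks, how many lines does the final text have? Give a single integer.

Answer: 13

Derivation:
Hunk 1: at line 4 remove [xjq] add [hby,hxt] -> 11 lines: bnwa jjh jywa sxdu cqv hby hxt tgjs rle iii gke
Hunk 2: at line 5 remove [hby,hxt] add [ewpd] -> 10 lines: bnwa jjh jywa sxdu cqv ewpd tgjs rle iii gke
Hunk 3: at line 4 remove [ewpd,tgjs] add [bcy,eqesj,vmojd] -> 11 lines: bnwa jjh jywa sxdu cqv bcy eqesj vmojd rle iii gke
Hunk 4: at line 1 remove [jywa] add [gjn,ucra,lssgf] -> 13 lines: bnwa jjh gjn ucra lssgf sxdu cqv bcy eqesj vmojd rle iii gke
Hunk 5: at line 9 remove [rle] add [vmeb,ilpa] -> 14 lines: bnwa jjh gjn ucra lssgf sxdu cqv bcy eqesj vmojd vmeb ilpa iii gke
Hunk 6: at line 8 remove [eqesj,vmojd,vmeb] add [xxj,kzlk] -> 13 lines: bnwa jjh gjn ucra lssgf sxdu cqv bcy xxj kzlk ilpa iii gke
Final line count: 13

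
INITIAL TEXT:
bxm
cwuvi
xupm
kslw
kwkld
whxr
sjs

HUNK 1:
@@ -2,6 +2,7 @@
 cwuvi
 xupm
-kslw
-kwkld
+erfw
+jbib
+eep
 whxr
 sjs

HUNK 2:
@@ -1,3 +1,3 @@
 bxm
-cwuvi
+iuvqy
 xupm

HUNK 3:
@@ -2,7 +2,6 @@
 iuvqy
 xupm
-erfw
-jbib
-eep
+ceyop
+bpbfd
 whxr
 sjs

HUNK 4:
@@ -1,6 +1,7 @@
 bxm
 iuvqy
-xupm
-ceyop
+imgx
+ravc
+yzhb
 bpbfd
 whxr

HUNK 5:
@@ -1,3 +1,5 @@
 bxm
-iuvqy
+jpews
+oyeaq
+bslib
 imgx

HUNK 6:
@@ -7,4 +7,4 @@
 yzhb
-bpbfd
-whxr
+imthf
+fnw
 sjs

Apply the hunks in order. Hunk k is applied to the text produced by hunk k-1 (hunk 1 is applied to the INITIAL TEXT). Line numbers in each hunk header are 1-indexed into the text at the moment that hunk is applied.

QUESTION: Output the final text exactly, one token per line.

Answer: bxm
jpews
oyeaq
bslib
imgx
ravc
yzhb
imthf
fnw
sjs

Derivation:
Hunk 1: at line 2 remove [kslw,kwkld] add [erfw,jbib,eep] -> 8 lines: bxm cwuvi xupm erfw jbib eep whxr sjs
Hunk 2: at line 1 remove [cwuvi] add [iuvqy] -> 8 lines: bxm iuvqy xupm erfw jbib eep whxr sjs
Hunk 3: at line 2 remove [erfw,jbib,eep] add [ceyop,bpbfd] -> 7 lines: bxm iuvqy xupm ceyop bpbfd whxr sjs
Hunk 4: at line 1 remove [xupm,ceyop] add [imgx,ravc,yzhb] -> 8 lines: bxm iuvqy imgx ravc yzhb bpbfd whxr sjs
Hunk 5: at line 1 remove [iuvqy] add [jpews,oyeaq,bslib] -> 10 lines: bxm jpews oyeaq bslib imgx ravc yzhb bpbfd whxr sjs
Hunk 6: at line 7 remove [bpbfd,whxr] add [imthf,fnw] -> 10 lines: bxm jpews oyeaq bslib imgx ravc yzhb imthf fnw sjs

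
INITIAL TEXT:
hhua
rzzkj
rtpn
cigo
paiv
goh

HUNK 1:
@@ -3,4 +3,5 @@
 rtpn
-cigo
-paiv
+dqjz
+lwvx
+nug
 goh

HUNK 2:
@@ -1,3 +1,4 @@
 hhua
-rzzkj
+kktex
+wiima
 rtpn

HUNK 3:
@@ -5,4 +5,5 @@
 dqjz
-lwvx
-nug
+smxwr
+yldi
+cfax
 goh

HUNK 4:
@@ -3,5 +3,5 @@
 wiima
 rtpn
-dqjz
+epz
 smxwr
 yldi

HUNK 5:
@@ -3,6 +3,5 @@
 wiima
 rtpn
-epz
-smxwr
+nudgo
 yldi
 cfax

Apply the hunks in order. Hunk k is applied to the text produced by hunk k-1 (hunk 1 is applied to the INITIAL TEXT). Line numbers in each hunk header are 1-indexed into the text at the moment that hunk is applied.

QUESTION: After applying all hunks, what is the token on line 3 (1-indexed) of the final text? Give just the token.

Answer: wiima

Derivation:
Hunk 1: at line 3 remove [cigo,paiv] add [dqjz,lwvx,nug] -> 7 lines: hhua rzzkj rtpn dqjz lwvx nug goh
Hunk 2: at line 1 remove [rzzkj] add [kktex,wiima] -> 8 lines: hhua kktex wiima rtpn dqjz lwvx nug goh
Hunk 3: at line 5 remove [lwvx,nug] add [smxwr,yldi,cfax] -> 9 lines: hhua kktex wiima rtpn dqjz smxwr yldi cfax goh
Hunk 4: at line 3 remove [dqjz] add [epz] -> 9 lines: hhua kktex wiima rtpn epz smxwr yldi cfax goh
Hunk 5: at line 3 remove [epz,smxwr] add [nudgo] -> 8 lines: hhua kktex wiima rtpn nudgo yldi cfax goh
Final line 3: wiima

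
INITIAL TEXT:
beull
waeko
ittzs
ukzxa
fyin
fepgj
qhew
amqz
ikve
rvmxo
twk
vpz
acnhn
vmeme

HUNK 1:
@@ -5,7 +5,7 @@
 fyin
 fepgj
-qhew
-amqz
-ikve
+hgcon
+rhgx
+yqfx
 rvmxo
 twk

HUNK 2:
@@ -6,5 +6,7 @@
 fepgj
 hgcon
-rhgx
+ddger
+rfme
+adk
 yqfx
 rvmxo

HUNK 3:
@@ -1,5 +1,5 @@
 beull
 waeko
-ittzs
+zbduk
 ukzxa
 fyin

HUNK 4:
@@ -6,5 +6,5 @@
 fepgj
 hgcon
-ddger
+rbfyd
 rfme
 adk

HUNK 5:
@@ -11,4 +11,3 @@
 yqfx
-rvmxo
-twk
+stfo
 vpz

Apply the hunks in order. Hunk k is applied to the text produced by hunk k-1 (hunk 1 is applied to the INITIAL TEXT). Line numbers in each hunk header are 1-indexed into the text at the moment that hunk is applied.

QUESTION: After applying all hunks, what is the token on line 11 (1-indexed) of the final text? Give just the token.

Hunk 1: at line 5 remove [qhew,amqz,ikve] add [hgcon,rhgx,yqfx] -> 14 lines: beull waeko ittzs ukzxa fyin fepgj hgcon rhgx yqfx rvmxo twk vpz acnhn vmeme
Hunk 2: at line 6 remove [rhgx] add [ddger,rfme,adk] -> 16 lines: beull waeko ittzs ukzxa fyin fepgj hgcon ddger rfme adk yqfx rvmxo twk vpz acnhn vmeme
Hunk 3: at line 1 remove [ittzs] add [zbduk] -> 16 lines: beull waeko zbduk ukzxa fyin fepgj hgcon ddger rfme adk yqfx rvmxo twk vpz acnhn vmeme
Hunk 4: at line 6 remove [ddger] add [rbfyd] -> 16 lines: beull waeko zbduk ukzxa fyin fepgj hgcon rbfyd rfme adk yqfx rvmxo twk vpz acnhn vmeme
Hunk 5: at line 11 remove [rvmxo,twk] add [stfo] -> 15 lines: beull waeko zbduk ukzxa fyin fepgj hgcon rbfyd rfme adk yqfx stfo vpz acnhn vmeme
Final line 11: yqfx

Answer: yqfx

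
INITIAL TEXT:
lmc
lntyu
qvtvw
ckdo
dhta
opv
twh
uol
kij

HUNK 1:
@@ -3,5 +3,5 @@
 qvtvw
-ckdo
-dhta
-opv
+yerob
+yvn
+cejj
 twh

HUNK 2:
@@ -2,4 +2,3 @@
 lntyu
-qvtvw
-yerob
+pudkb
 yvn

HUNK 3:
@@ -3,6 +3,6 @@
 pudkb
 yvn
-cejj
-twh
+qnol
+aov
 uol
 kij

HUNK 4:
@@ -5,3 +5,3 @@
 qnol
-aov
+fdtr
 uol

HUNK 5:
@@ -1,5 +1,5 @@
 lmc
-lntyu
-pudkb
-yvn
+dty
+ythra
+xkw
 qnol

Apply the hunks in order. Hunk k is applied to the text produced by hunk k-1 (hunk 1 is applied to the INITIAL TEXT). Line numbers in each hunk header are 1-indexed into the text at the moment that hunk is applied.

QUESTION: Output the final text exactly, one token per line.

Answer: lmc
dty
ythra
xkw
qnol
fdtr
uol
kij

Derivation:
Hunk 1: at line 3 remove [ckdo,dhta,opv] add [yerob,yvn,cejj] -> 9 lines: lmc lntyu qvtvw yerob yvn cejj twh uol kij
Hunk 2: at line 2 remove [qvtvw,yerob] add [pudkb] -> 8 lines: lmc lntyu pudkb yvn cejj twh uol kij
Hunk 3: at line 3 remove [cejj,twh] add [qnol,aov] -> 8 lines: lmc lntyu pudkb yvn qnol aov uol kij
Hunk 4: at line 5 remove [aov] add [fdtr] -> 8 lines: lmc lntyu pudkb yvn qnol fdtr uol kij
Hunk 5: at line 1 remove [lntyu,pudkb,yvn] add [dty,ythra,xkw] -> 8 lines: lmc dty ythra xkw qnol fdtr uol kij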